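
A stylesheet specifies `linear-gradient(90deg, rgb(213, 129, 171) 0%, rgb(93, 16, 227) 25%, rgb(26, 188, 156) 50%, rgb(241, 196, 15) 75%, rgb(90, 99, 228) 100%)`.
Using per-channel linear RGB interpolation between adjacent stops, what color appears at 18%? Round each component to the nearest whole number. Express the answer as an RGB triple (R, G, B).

(127, 48, 211)

18% lies between the 0% and 25% stops, so the local fraction is t = (18 − 0)/(25 − 0) = 18/25 ≈ 0.72.
R = 213 + 0.72 × (93 − 213) = 126.6 → 127
G = 129 + 0.72 × (16 − 129) = 47.64 → 48
B = 171 + 0.72 × (227 − 171) = 211.32 → 211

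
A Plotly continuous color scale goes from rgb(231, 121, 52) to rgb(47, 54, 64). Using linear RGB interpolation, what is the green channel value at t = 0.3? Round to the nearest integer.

101

G = 121 + 0.3 × (54 − 121) = 100.9 → 101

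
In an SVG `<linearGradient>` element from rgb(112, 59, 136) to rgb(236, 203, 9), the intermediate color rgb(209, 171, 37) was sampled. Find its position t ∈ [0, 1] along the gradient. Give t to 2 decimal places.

0.78

Invert the lerp on the G channel (largest span, 144): t = (171 − 59) / (203 − 59) = 112/144 = 0.77778.
Check on R: (209 − 112)/(236 − 112) = 0.7823 ✓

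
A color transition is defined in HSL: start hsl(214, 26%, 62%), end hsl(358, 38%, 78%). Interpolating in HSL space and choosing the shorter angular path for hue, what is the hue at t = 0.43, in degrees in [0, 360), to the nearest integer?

276

Hue arc: Δh = 358 − 214 = 144° (|Δh| ≤ 180, already the shorter path).
H = 214 + 0.43 × (144) = 275.92 → 276°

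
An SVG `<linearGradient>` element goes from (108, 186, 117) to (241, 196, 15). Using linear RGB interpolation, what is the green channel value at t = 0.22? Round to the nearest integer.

188

G = 186 + 0.22 × (196 − 186) = 188.2 → 188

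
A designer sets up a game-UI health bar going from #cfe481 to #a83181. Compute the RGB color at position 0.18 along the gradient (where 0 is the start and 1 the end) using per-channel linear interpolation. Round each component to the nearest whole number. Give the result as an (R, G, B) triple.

#cfe481 → (207, 228, 129); #a83181 → (168, 49, 129).
R = 207 + 0.18 × (168 − 207) = 207 + 0.18 × -39 = 199.98 → 200
G = 228 + 0.18 × (49 − 228) = 228 + 0.18 × -179 = 195.78 → 196
B = 129 + 0.18 × (129 − 129) = 129 + 0.18 × 0 = 129 → 129
So the blended color is (200, 196, 129), about #c8c481.

(200, 196, 129)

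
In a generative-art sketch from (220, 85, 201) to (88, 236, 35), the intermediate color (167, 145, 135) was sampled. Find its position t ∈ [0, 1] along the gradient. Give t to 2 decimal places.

Invert the lerp on the B channel (largest span, 166): t = (135 − 201) / (35 − 201) = -66/-166 = 0.39759.
Check on R: (167 − 220)/(88 − 220) = 0.4015 ✓

0.40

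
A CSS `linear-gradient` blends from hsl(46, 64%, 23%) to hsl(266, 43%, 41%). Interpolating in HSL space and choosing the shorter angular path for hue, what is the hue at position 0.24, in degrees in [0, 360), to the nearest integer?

Hue: 266 − 46 = 220°, but |220| > 180 so the shorter arc goes the other way: Δh = 220 − 360 = -140°.
H = 46 + 0.24 × (-140) = 12.4 → 12°

12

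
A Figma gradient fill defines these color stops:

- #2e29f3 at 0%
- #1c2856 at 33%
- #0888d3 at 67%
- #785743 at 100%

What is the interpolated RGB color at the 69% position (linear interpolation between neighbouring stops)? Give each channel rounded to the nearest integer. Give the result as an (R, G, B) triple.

69% lies between the 67% and 100% stops, so the local fraction is t = (69 − 67)/(100 − 67) = 2/33 ≈ 0.0606.
#0888d3 → (8, 136, 211); #785743 → (120, 87, 67).
R = 8 + 0.0606 × (120 − 8) = 14.787 → 15
G = 136 + 0.0606 × (87 − 136) = 133.031 → 133
B = 211 + 0.0606 × (67 − 211) = 202.274 → 202

(15, 133, 202)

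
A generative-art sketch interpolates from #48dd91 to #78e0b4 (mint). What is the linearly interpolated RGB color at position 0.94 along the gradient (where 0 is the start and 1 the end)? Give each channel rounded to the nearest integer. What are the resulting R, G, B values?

#48dd91 → (72, 221, 145); #78e0b4 → (120, 224, 180).
R = 72 + 0.94 × (120 − 72) = 72 + 0.94 × 48 = 117.12 → 117
G = 221 + 0.94 × (224 − 221) = 221 + 0.94 × 3 = 223.82 → 224
B = 145 + 0.94 × (180 − 145) = 145 + 0.94 × 35 = 177.9 → 178

(117, 224, 178)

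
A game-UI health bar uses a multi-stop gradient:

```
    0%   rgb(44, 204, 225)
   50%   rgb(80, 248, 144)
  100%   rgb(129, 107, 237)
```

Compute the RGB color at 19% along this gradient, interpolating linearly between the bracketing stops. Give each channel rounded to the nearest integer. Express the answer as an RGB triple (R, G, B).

(58, 221, 194)

19% lies between the 0% and 50% stops, so the local fraction is t = (19 − 0)/(50 − 0) = 19/50 ≈ 0.38.
R = 44 + 0.38 × (80 − 44) = 57.68 → 58
G = 204 + 0.38 × (248 − 204) = 220.72 → 221
B = 225 + 0.38 × (144 − 225) = 194.22 → 194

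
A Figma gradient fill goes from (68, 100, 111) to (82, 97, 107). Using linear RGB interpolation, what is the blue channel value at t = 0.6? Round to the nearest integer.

B = 111 + 0.6 × (107 − 111) = 108.6 → 109

109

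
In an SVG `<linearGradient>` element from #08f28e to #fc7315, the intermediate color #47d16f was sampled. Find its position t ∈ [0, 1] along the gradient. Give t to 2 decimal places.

0.26

Invert the lerp on the R channel (largest span, 244): t = (71 − 8) / (252 − 8) = 63/244 = 0.2582.
Check on G: (209 − 242)/(115 − 242) = 0.2598 ✓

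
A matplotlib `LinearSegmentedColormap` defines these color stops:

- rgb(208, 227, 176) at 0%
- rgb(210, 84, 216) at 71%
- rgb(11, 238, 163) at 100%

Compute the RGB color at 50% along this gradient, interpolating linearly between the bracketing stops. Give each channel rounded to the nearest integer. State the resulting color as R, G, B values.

(209, 126, 204)

50% lies between the 0% and 71% stops, so the local fraction is t = (50 − 0)/(71 − 0) = 50/71 ≈ 0.7042.
R = 208 + 0.7042 × (210 − 208) = 209.408 → 209
G = 227 + 0.7042 × (84 − 227) = 126.299 → 126
B = 176 + 0.7042 × (216 − 176) = 204.168 → 204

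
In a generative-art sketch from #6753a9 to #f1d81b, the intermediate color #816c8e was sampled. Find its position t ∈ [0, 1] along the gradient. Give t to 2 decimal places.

Invert the lerp on the B channel (largest span, 142): t = (142 − 169) / (27 − 169) = -27/-142 = 0.19014.
Check on R: (129 − 103)/(241 − 103) = 0.1884 ✓

0.19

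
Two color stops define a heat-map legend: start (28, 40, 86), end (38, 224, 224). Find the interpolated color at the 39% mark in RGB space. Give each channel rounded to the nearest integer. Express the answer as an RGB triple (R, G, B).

(32, 112, 140)

39% corresponds to t = 0.39.
R = 28 + 0.39 × (38 − 28) = 28 + 0.39 × 10 = 31.9 → 32
G = 40 + 0.39 × (224 − 40) = 40 + 0.39 × 184 = 111.76 → 112
B = 86 + 0.39 × (224 − 86) = 86 + 0.39 × 138 = 139.82 → 140
So the blended color is (32, 112, 140), about #20708c.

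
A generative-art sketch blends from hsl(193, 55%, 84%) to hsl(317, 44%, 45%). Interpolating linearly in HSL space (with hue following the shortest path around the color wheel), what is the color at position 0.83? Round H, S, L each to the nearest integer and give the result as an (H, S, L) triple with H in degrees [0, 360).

(296, 46, 52)

Hue arc: Δh = 317 − 193 = 124° (|Δh| ≤ 180, already the shorter path).
H = 193 + 0.83 × (124) = 295.92 → 296°
S = 55 + 0.83 × (44 − 55) = 45.87 → 46%
L = 84 + 0.83 × (45 − 84) = 51.63 → 52%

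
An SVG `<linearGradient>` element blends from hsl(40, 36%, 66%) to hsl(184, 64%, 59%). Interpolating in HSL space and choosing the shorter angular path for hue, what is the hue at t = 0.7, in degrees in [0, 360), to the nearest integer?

141

Hue arc: Δh = 184 − 40 = 144° (|Δh| ≤ 180, already the shorter path).
H = 40 + 0.7 × (144) = 140.8 → 141°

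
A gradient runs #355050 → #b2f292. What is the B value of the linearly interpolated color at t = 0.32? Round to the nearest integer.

101

B₁ = 80 (from #355050), B₂ = 146 (from #b2f292).
B = 80 + 0.32 × (146 − 80) = 101.12 → 101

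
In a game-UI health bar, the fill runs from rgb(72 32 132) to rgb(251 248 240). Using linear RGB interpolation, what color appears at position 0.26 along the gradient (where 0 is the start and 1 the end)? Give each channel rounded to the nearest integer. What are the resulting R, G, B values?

R = 72 + 0.26 × (251 − 72) = 72 + 0.26 × 179 = 118.54 → 119
G = 32 + 0.26 × (248 − 32) = 32 + 0.26 × 216 = 88.16 → 88
B = 132 + 0.26 × (240 − 132) = 132 + 0.26 × 108 = 160.08 → 160
So the blended color is (119, 88, 160), about #7758a0.

(119, 88, 160)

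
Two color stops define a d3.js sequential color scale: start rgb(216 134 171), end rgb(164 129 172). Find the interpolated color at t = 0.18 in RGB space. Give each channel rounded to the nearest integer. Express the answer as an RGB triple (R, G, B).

R = 216 + 0.18 × (164 − 216) = 216 + 0.18 × -52 = 206.64 → 207
G = 134 + 0.18 × (129 − 134) = 134 + 0.18 × -5 = 133.1 → 133
B = 171 + 0.18 × (172 − 171) = 171 + 0.18 × 1 = 171.18 → 171

(207, 133, 171)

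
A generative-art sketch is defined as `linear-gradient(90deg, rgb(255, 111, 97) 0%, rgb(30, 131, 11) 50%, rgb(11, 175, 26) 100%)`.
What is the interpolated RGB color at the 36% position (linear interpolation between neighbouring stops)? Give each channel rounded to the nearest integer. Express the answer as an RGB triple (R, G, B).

(93, 125, 35)

36% lies between the 0% and 50% stops, so the local fraction is t = (36 − 0)/(50 − 0) = 36/50 ≈ 0.72.
R = 255 + 0.72 × (30 − 255) = 93 → 93
G = 111 + 0.72 × (131 − 111) = 125.4 → 125
B = 97 + 0.72 × (11 − 97) = 35.08 → 35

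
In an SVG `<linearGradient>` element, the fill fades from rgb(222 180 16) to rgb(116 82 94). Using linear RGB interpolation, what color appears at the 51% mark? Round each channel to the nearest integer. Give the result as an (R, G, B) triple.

(168, 130, 56)

51% corresponds to t = 0.51.
R = 222 + 0.51 × (116 − 222) = 222 + 0.51 × -106 = 167.94 → 168
G = 180 + 0.51 × (82 − 180) = 180 + 0.51 × -98 = 130.02 → 130
B = 16 + 0.51 × (94 − 16) = 16 + 0.51 × 78 = 55.78 → 56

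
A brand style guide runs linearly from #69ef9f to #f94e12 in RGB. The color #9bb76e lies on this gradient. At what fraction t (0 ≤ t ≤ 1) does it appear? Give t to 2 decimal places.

0.35

Invert the lerp on the G channel (largest span, 161): t = (183 − 239) / (78 − 239) = -56/-161 = 0.34783.
Check on R: (155 − 105)/(249 − 105) = 0.3472 ✓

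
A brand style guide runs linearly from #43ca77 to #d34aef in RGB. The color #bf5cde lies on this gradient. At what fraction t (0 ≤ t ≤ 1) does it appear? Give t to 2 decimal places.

Invert the lerp on the R channel (largest span, 144): t = (191 − 67) / (211 − 67) = 124/144 = 0.86111.
Check on G: (92 − 202)/(74 − 202) = 0.8594 ✓

0.86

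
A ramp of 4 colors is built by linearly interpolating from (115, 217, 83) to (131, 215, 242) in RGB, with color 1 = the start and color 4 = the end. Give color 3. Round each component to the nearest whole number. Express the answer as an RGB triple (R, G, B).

With 4 swatches and endpoints inclusive, swatch 3 sits at t = (3 − 1)/(4 − 1) = 2/3 ≈ 0.6667.
R = 115 + 0.6667 × (131 − 115) = 125.667 → 126
G = 217 + 0.6667 × (215 − 217) = 215.667 → 216
B = 83 + 0.6667 × (242 − 83) = 189.005 → 189

(126, 216, 189)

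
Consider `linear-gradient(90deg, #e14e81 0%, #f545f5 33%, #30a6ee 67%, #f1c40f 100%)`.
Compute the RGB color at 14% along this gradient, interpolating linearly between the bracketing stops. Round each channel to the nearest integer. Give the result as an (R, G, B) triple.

(233, 74, 178)

14% lies between the 0% and 33% stops, so the local fraction is t = (14 − 0)/(33 − 0) = 14/33 ≈ 0.4242.
#e14e81 → (225, 78, 129); #f545f5 → (245, 69, 245).
R = 225 + 0.4242 × (245 − 225) = 233.484 → 233
G = 78 + 0.4242 × (69 − 78) = 74.182 → 74
B = 129 + 0.4242 × (245 − 129) = 178.207 → 178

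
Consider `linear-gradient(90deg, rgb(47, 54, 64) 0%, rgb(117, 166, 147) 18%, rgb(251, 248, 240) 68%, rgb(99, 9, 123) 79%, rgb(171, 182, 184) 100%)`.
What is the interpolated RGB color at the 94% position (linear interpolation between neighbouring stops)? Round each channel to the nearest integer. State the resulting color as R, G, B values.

(150, 133, 167)

94% lies between the 79% and 100% stops, so the local fraction is t = (94 − 79)/(100 − 79) = 15/21 ≈ 0.7143.
R = 99 + 0.7143 × (171 − 99) = 150.43 → 150
G = 9 + 0.7143 × (182 − 9) = 132.574 → 133
B = 123 + 0.7143 × (184 − 123) = 166.572 → 167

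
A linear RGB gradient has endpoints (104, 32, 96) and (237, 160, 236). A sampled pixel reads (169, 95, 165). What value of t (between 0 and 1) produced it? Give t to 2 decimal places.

0.49

Invert the lerp on the B channel (largest span, 140): t = (165 − 96) / (236 − 96) = 69/140 = 0.49286.
Check on R: (169 − 104)/(237 − 104) = 0.4887 ✓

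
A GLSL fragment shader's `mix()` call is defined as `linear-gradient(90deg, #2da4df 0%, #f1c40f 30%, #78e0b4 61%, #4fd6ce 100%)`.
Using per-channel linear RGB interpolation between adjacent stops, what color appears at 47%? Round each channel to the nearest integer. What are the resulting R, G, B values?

(175, 211, 105)

47% lies between the 30% and 61% stops, so the local fraction is t = (47 − 30)/(61 − 30) = 17/31 ≈ 0.5484.
#f1c40f → (241, 196, 15); #78e0b4 → (120, 224, 180).
R = 241 + 0.5484 × (120 − 241) = 174.644 → 175
G = 196 + 0.5484 × (224 − 196) = 211.355 → 211
B = 15 + 0.5484 × (180 − 15) = 105.486 → 105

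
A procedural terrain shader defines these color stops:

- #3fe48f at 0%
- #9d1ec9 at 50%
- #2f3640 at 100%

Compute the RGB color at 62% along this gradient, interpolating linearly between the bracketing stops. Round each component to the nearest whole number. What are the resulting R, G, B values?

62% lies between the 50% and 100% stops, so the local fraction is t = (62 − 50)/(100 − 50) = 12/50 ≈ 0.24.
#9d1ec9 → (157, 30, 201); #2f3640 → (47, 54, 64).
R = 157 + 0.24 × (47 − 157) = 130.6 → 131
G = 30 + 0.24 × (54 − 30) = 35.76 → 36
B = 201 + 0.24 × (64 − 201) = 168.12 → 168

(131, 36, 168)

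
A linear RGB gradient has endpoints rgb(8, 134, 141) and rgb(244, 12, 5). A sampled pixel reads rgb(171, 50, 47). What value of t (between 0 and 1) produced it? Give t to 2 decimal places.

Invert the lerp on the R channel (largest span, 236): t = (171 − 8) / (244 − 8) = 163/236 = 0.69068.
Check on G: (50 − 134)/(12 − 134) = 0.6885 ✓

0.69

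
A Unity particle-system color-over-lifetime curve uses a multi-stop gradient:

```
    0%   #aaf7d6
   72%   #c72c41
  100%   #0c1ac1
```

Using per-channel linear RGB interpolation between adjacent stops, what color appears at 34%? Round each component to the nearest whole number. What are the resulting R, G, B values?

(184, 151, 144)

34% lies between the 0% and 72% stops, so the local fraction is t = (34 − 0)/(72 − 0) = 34/72 ≈ 0.4722.
#aaf7d6 → (170, 247, 214); #c72c41 → (199, 44, 65).
R = 170 + 0.4722 × (199 − 170) = 183.694 → 184
G = 247 + 0.4722 × (44 − 247) = 151.143 → 151
B = 214 + 0.4722 × (65 − 214) = 143.642 → 144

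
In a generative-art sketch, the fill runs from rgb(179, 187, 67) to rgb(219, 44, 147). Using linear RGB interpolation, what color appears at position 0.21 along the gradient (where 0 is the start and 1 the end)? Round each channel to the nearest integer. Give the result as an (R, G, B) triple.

R = 179 + 0.21 × (219 − 179) = 179 + 0.21 × 40 = 187.4 → 187
G = 187 + 0.21 × (44 − 187) = 187 + 0.21 × -143 = 156.97 → 157
B = 67 + 0.21 × (147 − 67) = 67 + 0.21 × 80 = 83.8 → 84
So the blended color is (187, 157, 84), about #bb9d54.

(187, 157, 84)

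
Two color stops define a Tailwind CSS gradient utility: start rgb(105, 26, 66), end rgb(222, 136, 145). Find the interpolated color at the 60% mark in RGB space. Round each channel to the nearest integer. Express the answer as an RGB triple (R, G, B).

(175, 92, 113)

60% corresponds to t = 0.6.
R = 105 + 0.6 × (222 − 105) = 105 + 0.6 × 117 = 175.2 → 175
G = 26 + 0.6 × (136 − 26) = 26 + 0.6 × 110 = 92 → 92
B = 66 + 0.6 × (145 − 66) = 66 + 0.6 × 79 = 113.4 → 113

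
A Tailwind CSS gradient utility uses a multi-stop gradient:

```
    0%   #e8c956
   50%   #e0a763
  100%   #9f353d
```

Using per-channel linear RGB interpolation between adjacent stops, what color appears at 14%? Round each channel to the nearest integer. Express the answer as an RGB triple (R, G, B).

14% lies between the 0% and 50% stops, so the local fraction is t = (14 − 0)/(50 − 0) = 14/50 ≈ 0.28.
#e8c956 → (232, 201, 86); #e0a763 → (224, 167, 99).
R = 232 + 0.28 × (224 − 232) = 229.76 → 230
G = 201 + 0.28 × (167 − 201) = 191.48 → 191
B = 86 + 0.28 × (99 − 86) = 89.64 → 90

(230, 191, 90)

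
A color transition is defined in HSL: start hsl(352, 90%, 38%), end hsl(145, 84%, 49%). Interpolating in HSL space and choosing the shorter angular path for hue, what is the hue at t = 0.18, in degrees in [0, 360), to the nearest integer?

Hue: 145 − 352 = -207°, but |-207| > 180 so the shorter arc goes the other way: Δh = -207 + 360 = 153°.
H = 352 + 0.18 × (153) = 379.54 → 380 → 380 mod 360 = 20°

20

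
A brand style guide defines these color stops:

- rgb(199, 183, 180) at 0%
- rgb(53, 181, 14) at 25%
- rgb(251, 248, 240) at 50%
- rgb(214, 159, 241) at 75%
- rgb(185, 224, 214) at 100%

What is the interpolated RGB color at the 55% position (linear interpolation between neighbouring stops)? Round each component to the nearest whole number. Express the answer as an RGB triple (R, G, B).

55% lies between the 50% and 75% stops, so the local fraction is t = (55 − 50)/(75 − 50) = 5/25 ≈ 0.2.
R = 251 + 0.2 × (214 − 251) = 243.6 → 244
G = 248 + 0.2 × (159 − 248) = 230.2 → 230
B = 240 + 0.2 × (241 − 240) = 240.2 → 240

(244, 230, 240)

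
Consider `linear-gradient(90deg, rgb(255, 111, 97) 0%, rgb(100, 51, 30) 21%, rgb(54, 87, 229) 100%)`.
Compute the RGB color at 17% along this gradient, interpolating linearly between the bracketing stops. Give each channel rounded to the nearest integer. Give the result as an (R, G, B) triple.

17% lies between the 0% and 21% stops, so the local fraction is t = (17 − 0)/(21 − 0) = 17/21 ≈ 0.8095.
R = 255 + 0.8095 × (100 − 255) = 129.528 → 130
G = 111 + 0.8095 × (51 − 111) = 62.43 → 62
B = 97 + 0.8095 × (30 − 97) = 42.764 → 43

(130, 62, 43)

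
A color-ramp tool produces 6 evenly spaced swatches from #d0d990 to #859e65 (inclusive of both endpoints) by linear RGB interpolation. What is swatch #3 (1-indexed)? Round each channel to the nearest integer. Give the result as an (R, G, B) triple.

(178, 193, 127)

With 6 swatches and endpoints inclusive, swatch 3 sits at t = (3 − 1)/(6 − 1) = 2/5 ≈ 0.4.
#d0d990 → (208, 217, 144); #859e65 → (133, 158, 101).
R = 208 + 0.4 × (133 − 208) = 178 → 178
G = 217 + 0.4 × (158 − 217) = 193.4 → 193
B = 144 + 0.4 × (101 − 144) = 126.8 → 127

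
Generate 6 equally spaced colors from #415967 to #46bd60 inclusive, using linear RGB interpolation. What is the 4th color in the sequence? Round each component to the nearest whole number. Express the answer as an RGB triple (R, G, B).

With 6 swatches and endpoints inclusive, swatch 4 sits at t = (4 − 1)/(6 − 1) = 3/5 ≈ 0.6.
#415967 → (65, 89, 103); #46bd60 → (70, 189, 96).
R = 65 + 0.6 × (70 − 65) = 68 → 68
G = 89 + 0.6 × (189 − 89) = 149 → 149
B = 103 + 0.6 × (96 − 103) = 98.8 → 99

(68, 149, 99)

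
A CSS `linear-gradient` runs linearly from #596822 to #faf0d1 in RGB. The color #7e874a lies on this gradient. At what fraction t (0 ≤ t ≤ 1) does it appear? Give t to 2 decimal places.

Invert the lerp on the B channel (largest span, 175): t = (74 − 34) / (209 − 34) = 40/175 = 0.22857.
Check on R: (126 − 89)/(250 − 89) = 0.2298 ✓

0.23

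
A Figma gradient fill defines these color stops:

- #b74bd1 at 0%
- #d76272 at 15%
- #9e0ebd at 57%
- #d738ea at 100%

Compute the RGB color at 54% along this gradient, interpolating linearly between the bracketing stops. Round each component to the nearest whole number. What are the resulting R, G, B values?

(162, 20, 184)

54% lies between the 15% and 57% stops, so the local fraction is t = (54 − 15)/(57 − 15) = 39/42 ≈ 0.9286.
#d76272 → (215, 98, 114); #9e0ebd → (158, 14, 189).
R = 215 + 0.9286 × (158 − 215) = 162.07 → 162
G = 98 + 0.9286 × (14 − 98) = 19.998 → 20
B = 114 + 0.9286 × (189 − 114) = 183.645 → 184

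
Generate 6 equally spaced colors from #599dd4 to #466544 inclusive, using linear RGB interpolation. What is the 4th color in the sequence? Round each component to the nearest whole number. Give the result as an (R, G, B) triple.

(78, 123, 126)

With 6 swatches and endpoints inclusive, swatch 4 sits at t = (4 − 1)/(6 − 1) = 3/5 ≈ 0.6.
#599dd4 → (89, 157, 212); #466544 → (70, 101, 68).
R = 89 + 0.6 × (70 − 89) = 77.6 → 78
G = 157 + 0.6 × (101 − 157) = 123.4 → 123
B = 212 + 0.6 × (68 − 212) = 125.6 → 126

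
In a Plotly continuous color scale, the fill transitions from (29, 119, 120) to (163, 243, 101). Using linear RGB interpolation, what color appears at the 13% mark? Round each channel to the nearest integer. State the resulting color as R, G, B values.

13% corresponds to t = 0.13.
R = 29 + 0.13 × (163 − 29) = 29 + 0.13 × 134 = 46.42 → 46
G = 119 + 0.13 × (243 − 119) = 119 + 0.13 × 124 = 135.12 → 135
B = 120 + 0.13 × (101 − 120) = 120 + 0.13 × -19 = 117.53 → 118

(46, 135, 118)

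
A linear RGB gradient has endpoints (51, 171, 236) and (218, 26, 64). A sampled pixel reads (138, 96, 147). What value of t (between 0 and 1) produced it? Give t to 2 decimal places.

0.52

Invert the lerp on the B channel (largest span, 172): t = (147 − 236) / (64 − 236) = -89/-172 = 0.51744.
Check on R: (138 − 51)/(218 − 51) = 0.521 ✓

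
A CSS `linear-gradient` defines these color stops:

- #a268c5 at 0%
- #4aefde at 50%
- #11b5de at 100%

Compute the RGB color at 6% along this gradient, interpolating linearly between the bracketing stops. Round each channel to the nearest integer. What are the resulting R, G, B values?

6% lies between the 0% and 50% stops, so the local fraction is t = (6 − 0)/(50 − 0) = 6/50 ≈ 0.12.
#a268c5 → (162, 104, 197); #4aefde → (74, 239, 222).
R = 162 + 0.12 × (74 − 162) = 151.44 → 151
G = 104 + 0.12 × (239 − 104) = 120.2 → 120
B = 197 + 0.12 × (222 − 197) = 200 → 200

(151, 120, 200)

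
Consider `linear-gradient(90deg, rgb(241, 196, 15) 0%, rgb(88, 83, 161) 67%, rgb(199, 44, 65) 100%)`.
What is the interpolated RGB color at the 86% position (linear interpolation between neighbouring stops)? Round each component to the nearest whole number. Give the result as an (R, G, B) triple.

(152, 61, 106)

86% lies between the 67% and 100% stops, so the local fraction is t = (86 − 67)/(100 − 67) = 19/33 ≈ 0.5758.
R = 88 + 0.5758 × (199 − 88) = 151.914 → 152
G = 83 + 0.5758 × (44 − 83) = 60.544 → 61
B = 161 + 0.5758 × (65 − 161) = 105.723 → 106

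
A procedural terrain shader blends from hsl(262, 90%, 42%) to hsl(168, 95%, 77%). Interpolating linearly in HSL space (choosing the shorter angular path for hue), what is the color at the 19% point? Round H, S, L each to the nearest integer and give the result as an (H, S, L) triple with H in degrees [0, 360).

Hue arc: Δh = 168 − 262 = -94° (|Δh| ≤ 180, already the shorter path).
H = 262 + 0.19 × (-94) = 244.14 → 244°
S = 90 + 0.19 × (95 − 90) = 90.95 → 91%
L = 42 + 0.19 × (77 − 42) = 48.65 → 49%

(244, 91, 49)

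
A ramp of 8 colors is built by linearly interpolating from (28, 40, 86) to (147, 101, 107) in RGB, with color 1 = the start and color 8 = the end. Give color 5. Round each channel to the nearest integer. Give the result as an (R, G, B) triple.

(96, 75, 98)

With 8 swatches and endpoints inclusive, swatch 5 sits at t = (5 − 1)/(8 − 1) = 4/7 ≈ 0.5714.
R = 28 + 0.5714 × (147 − 28) = 95.997 → 96
G = 40 + 0.5714 × (101 − 40) = 74.855 → 75
B = 86 + 0.5714 × (107 − 86) = 97.999 → 98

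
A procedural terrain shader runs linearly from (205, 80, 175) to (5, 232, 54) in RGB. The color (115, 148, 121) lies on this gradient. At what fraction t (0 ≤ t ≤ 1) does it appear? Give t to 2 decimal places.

Invert the lerp on the R channel (largest span, 200): t = (115 − 205) / (5 − 205) = -90/-200 = 0.45.
Check on G: (148 − 80)/(232 − 80) = 0.4474 ✓

0.45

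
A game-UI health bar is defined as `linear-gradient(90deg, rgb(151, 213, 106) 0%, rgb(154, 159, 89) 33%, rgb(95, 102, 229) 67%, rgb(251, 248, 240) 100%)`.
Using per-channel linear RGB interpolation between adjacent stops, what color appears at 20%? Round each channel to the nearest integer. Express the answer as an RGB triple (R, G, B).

20% lies between the 0% and 33% stops, so the local fraction is t = (20 − 0)/(33 − 0) = 20/33 ≈ 0.6061.
R = 151 + 0.6061 × (154 − 151) = 152.818 → 153
G = 213 + 0.6061 × (159 − 213) = 180.271 → 180
B = 106 + 0.6061 × (89 − 106) = 95.696 → 96

(153, 180, 96)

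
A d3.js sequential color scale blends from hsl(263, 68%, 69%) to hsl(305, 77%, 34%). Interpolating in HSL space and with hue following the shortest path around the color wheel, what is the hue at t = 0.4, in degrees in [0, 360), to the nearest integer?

Hue arc: Δh = 305 − 263 = 42° (|Δh| ≤ 180, already the shorter path).
H = 263 + 0.4 × (42) = 279.8 → 280°

280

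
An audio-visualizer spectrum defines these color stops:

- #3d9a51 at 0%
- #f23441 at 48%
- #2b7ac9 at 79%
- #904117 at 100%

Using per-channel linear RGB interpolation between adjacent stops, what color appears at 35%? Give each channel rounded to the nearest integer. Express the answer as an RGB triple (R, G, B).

35% lies between the 0% and 48% stops, so the local fraction is t = (35 − 0)/(48 − 0) = 35/48 ≈ 0.7292.
#3d9a51 → (61, 154, 81); #f23441 → (242, 52, 65).
R = 61 + 0.7292 × (242 − 61) = 192.985 → 193
G = 154 + 0.7292 × (52 − 154) = 79.622 → 80
B = 81 + 0.7292 × (65 − 81) = 69.333 → 69

(193, 80, 69)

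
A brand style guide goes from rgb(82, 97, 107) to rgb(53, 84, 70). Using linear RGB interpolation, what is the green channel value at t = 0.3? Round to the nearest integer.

G = 97 + 0.3 × (84 − 97) = 93.1 → 93

93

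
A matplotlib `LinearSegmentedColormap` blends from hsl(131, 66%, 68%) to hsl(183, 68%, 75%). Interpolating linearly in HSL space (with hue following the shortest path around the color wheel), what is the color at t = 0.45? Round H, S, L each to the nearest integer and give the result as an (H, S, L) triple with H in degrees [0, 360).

(154, 67, 71)

Hue arc: Δh = 183 − 131 = 52° (|Δh| ≤ 180, already the shorter path).
H = 131 + 0.45 × (52) = 154.4 → 154°
S = 66 + 0.45 × (68 − 66) = 66.9 → 67%
L = 68 + 0.45 × (75 − 68) = 71.15 → 71%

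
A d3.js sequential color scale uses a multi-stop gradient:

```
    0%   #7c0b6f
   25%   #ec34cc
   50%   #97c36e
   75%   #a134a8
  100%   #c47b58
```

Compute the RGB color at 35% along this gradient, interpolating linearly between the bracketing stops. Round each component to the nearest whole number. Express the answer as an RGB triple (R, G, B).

35% lies between the 25% and 50% stops, so the local fraction is t = (35 − 25)/(50 − 25) = 10/25 ≈ 0.4.
#ec34cc → (236, 52, 204); #97c36e → (151, 195, 110).
R = 236 + 0.4 × (151 − 236) = 202 → 202
G = 52 + 0.4 × (195 − 52) = 109.2 → 109
B = 204 + 0.4 × (110 − 204) = 166.4 → 166

(202, 109, 166)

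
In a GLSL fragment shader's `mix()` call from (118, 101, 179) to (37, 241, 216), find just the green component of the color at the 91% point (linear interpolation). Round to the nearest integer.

228

G = 101 + 0.91 × (241 − 101) = 228.4 → 228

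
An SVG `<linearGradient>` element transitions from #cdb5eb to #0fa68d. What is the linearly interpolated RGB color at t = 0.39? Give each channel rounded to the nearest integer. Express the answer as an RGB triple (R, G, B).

#cdb5eb → (205, 181, 235); #0fa68d → (15, 166, 141).
R = 205 + 0.39 × (15 − 205) = 205 + 0.39 × -190 = 130.9 → 131
G = 181 + 0.39 × (166 − 181) = 181 + 0.39 × -15 = 175.15 → 175
B = 235 + 0.39 × (141 − 235) = 235 + 0.39 × -94 = 198.34 → 198

(131, 175, 198)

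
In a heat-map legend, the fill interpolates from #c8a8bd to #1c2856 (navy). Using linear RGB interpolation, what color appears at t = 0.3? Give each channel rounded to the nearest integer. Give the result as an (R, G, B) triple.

#c8a8bd → (200, 168, 189); #1c2856 → (28, 40, 86).
R = 200 + 0.3 × (28 − 200) = 200 + 0.3 × -172 = 148.4 → 148
G = 168 + 0.3 × (40 − 168) = 168 + 0.3 × -128 = 129.6 → 130
B = 189 + 0.3 × (86 − 189) = 189 + 0.3 × -103 = 158.1 → 158

(148, 130, 158)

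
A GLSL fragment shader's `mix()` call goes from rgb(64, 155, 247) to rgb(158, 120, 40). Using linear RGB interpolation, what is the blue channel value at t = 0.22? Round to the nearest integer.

201

B = 247 + 0.22 × (40 − 247) = 201.46 → 201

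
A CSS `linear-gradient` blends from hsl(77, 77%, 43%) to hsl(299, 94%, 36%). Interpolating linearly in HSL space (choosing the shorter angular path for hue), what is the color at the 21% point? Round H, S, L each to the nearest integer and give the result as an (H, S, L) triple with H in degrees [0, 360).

(48, 81, 42)

Hue: 299 − 77 = 222°, but |222| > 180 so the shorter arc goes the other way: Δh = 222 − 360 = -138°.
H = 77 + 0.21 × (-138) = 48.02 → 48°
S = 77 + 0.21 × (94 − 77) = 80.57 → 81%
L = 43 + 0.21 × (36 − 43) = 41.53 → 42%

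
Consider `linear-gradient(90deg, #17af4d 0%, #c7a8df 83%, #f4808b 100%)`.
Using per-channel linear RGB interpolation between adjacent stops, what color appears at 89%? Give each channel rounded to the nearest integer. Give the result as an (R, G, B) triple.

89% lies between the 83% and 100% stops, so the local fraction is t = (89 − 83)/(100 − 83) = 6/17 ≈ 0.3529.
#c7a8df → (199, 168, 223); #f4808b → (244, 128, 139).
R = 199 + 0.3529 × (244 − 199) = 214.881 → 215
G = 168 + 0.3529 × (128 − 168) = 153.884 → 154
B = 223 + 0.3529 × (139 − 223) = 193.356 → 193

(215, 154, 193)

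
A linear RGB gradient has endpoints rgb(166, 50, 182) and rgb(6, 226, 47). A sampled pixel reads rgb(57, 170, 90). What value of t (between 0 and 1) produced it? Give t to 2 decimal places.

Invert the lerp on the G channel (largest span, 176): t = (170 − 50) / (226 − 50) = 120/176 = 0.68182.
Check on R: (57 − 166)/(6 − 166) = 0.6813 ✓

0.68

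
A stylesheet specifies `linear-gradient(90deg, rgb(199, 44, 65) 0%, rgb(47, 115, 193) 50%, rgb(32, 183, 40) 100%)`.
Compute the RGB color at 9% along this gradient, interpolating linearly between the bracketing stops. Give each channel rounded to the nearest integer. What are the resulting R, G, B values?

9% lies between the 0% and 50% stops, so the local fraction is t = (9 − 0)/(50 − 0) = 9/50 ≈ 0.18.
R = 199 + 0.18 × (47 − 199) = 171.64 → 172
G = 44 + 0.18 × (115 − 44) = 56.78 → 57
B = 65 + 0.18 × (193 − 65) = 88.04 → 88

(172, 57, 88)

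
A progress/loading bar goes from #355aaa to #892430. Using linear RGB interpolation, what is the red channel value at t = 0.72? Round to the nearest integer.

R₁ = 53 (from #355aaa), R₂ = 137 (from #892430).
R = 53 + 0.72 × (137 − 53) = 113.48 → 113

113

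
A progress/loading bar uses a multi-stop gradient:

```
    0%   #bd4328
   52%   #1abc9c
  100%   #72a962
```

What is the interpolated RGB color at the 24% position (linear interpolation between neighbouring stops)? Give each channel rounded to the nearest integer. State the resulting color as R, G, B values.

24% lies between the 0% and 52% stops, so the local fraction is t = (24 − 0)/(52 − 0) = 24/52 ≈ 0.4615.
#bd4328 → (189, 67, 40); #1abc9c → (26, 188, 156).
R = 189 + 0.4615 × (26 − 189) = 113.775 → 114
G = 67 + 0.4615 × (188 − 67) = 122.841 → 123
B = 40 + 0.4615 × (156 − 40) = 93.534 → 94

(114, 123, 94)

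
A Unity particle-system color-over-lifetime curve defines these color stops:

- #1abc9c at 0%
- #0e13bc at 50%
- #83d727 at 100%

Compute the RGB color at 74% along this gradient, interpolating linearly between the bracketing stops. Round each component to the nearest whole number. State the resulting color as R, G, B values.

(70, 113, 116)

74% lies between the 50% and 100% stops, so the local fraction is t = (74 − 50)/(100 − 50) = 24/50 ≈ 0.48.
#0e13bc → (14, 19, 188); #83d727 → (131, 215, 39).
R = 14 + 0.48 × (131 − 14) = 70.16 → 70
G = 19 + 0.48 × (215 − 19) = 113.08 → 113
B = 188 + 0.48 × (39 − 188) = 116.48 → 116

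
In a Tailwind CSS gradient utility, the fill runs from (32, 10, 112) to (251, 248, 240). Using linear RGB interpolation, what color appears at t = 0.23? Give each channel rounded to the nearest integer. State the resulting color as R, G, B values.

R = 32 + 0.23 × (251 − 32) = 32 + 0.23 × 219 = 82.37 → 82
G = 10 + 0.23 × (248 − 10) = 10 + 0.23 × 238 = 64.74 → 65
B = 112 + 0.23 × (240 − 112) = 112 + 0.23 × 128 = 141.44 → 141
So the blended color is (82, 65, 141), about #52418d.

(82, 65, 141)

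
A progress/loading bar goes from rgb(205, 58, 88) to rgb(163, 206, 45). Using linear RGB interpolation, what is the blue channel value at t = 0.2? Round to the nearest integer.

B = 88 + 0.2 × (45 − 88) = 79.4 → 79

79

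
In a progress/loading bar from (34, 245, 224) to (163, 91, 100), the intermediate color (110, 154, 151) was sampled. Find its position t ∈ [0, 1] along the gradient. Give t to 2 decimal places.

Invert the lerp on the G channel (largest span, 154): t = (154 − 245) / (91 − 245) = -91/-154 = 0.59091.
Check on R: (110 − 34)/(163 − 34) = 0.5891 ✓

0.59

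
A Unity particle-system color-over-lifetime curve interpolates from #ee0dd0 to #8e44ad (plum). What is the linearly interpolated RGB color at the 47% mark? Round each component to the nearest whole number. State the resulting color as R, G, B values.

#ee0dd0 → (238, 13, 208); #8e44ad → (142, 68, 173).
47% corresponds to t = 0.47.
R = 238 + 0.47 × (142 − 238) = 238 + 0.47 × -96 = 192.88 → 193
G = 13 + 0.47 × (68 − 13) = 13 + 0.47 × 55 = 38.85 → 39
B = 208 + 0.47 × (173 − 208) = 208 + 0.47 × -35 = 191.55 → 192

(193, 39, 192)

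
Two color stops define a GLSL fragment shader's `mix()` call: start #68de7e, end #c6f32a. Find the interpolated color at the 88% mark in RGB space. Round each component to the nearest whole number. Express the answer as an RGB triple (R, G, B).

(187, 240, 52)

#68de7e → (104, 222, 126); #c6f32a → (198, 243, 42).
88% corresponds to t = 0.88.
R = 104 + 0.88 × (198 − 104) = 104 + 0.88 × 94 = 186.72 → 187
G = 222 + 0.88 × (243 − 222) = 222 + 0.88 × 21 = 240.48 → 240
B = 126 + 0.88 × (42 − 126) = 126 + 0.88 × -84 = 52.08 → 52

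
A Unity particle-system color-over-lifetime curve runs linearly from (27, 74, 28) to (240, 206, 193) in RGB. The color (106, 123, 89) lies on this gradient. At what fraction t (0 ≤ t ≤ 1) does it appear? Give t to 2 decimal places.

Invert the lerp on the R channel (largest span, 213): t = (106 − 27) / (240 − 27) = 79/213 = 0.37089.
Check on G: (123 − 74)/(206 − 74) = 0.3712 ✓

0.37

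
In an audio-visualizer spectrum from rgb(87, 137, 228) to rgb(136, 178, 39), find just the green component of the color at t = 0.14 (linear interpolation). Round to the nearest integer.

G = 137 + 0.14 × (178 − 137) = 142.74 → 143

143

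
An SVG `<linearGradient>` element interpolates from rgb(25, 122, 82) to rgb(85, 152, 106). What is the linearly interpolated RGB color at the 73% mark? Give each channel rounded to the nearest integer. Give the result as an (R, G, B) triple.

(69, 144, 100)

73% corresponds to t = 0.73.
R = 25 + 0.73 × (85 − 25) = 25 + 0.73 × 60 = 68.8 → 69
G = 122 + 0.73 × (152 − 122) = 122 + 0.73 × 30 = 143.9 → 144
B = 82 + 0.73 × (106 − 82) = 82 + 0.73 × 24 = 99.52 → 100
So the blended color is (69, 144, 100), about #459064.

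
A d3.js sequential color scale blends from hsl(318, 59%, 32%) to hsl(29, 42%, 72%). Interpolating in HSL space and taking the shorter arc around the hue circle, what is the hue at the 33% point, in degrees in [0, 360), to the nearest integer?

341

Hue: 29 − 318 = -289°, but |-289| > 180 so the shorter arc goes the other way: Δh = -289 + 360 = 71°.
H = 318 + 0.33 × (71) = 341.43 → 341°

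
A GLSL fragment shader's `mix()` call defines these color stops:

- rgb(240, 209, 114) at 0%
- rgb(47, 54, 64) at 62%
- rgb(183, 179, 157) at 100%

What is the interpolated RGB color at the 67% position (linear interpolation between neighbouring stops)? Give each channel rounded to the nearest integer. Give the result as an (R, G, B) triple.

67% lies between the 62% and 100% stops, so the local fraction is t = (67 − 62)/(100 − 62) = 5/38 ≈ 0.1316.
R = 47 + 0.1316 × (183 − 47) = 64.898 → 65
G = 54 + 0.1316 × (179 − 54) = 70.45 → 70
B = 64 + 0.1316 × (157 − 64) = 76.239 → 76

(65, 70, 76)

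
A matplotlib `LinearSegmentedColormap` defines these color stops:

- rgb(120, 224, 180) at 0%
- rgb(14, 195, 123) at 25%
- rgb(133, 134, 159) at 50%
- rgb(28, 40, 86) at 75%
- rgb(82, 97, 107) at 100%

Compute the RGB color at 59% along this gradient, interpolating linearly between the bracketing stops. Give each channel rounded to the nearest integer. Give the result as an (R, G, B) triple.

59% lies between the 50% and 75% stops, so the local fraction is t = (59 − 50)/(75 − 50) = 9/25 ≈ 0.36.
R = 133 + 0.36 × (28 − 133) = 95.2 → 95
G = 134 + 0.36 × (40 − 134) = 100.16 → 100
B = 159 + 0.36 × (86 − 159) = 132.72 → 133

(95, 100, 133)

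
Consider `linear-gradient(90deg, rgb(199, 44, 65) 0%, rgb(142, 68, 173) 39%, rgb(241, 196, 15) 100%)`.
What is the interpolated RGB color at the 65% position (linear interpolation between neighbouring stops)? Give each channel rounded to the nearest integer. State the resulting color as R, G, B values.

(184, 123, 106)

65% lies between the 39% and 100% stops, so the local fraction is t = (65 − 39)/(100 − 39) = 26/61 ≈ 0.4262.
R = 142 + 0.4262 × (241 − 142) = 184.194 → 184
G = 68 + 0.4262 × (196 − 68) = 122.554 → 123
B = 173 + 0.4262 × (15 − 173) = 105.66 → 106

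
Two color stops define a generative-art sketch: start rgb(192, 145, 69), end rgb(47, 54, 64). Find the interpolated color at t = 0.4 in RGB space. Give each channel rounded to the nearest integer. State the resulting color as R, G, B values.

R = 192 + 0.4 × (47 − 192) = 192 + 0.4 × -145 = 134 → 134
G = 145 + 0.4 × (54 − 145) = 145 + 0.4 × -91 = 108.6 → 109
B = 69 + 0.4 × (64 − 69) = 69 + 0.4 × -5 = 67 → 67

(134, 109, 67)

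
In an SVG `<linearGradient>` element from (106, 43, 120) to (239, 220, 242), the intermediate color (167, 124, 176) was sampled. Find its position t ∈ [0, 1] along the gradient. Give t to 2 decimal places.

Invert the lerp on the G channel (largest span, 177): t = (124 − 43) / (220 − 43) = 81/177 = 0.45763.
Check on R: (167 − 106)/(239 − 106) = 0.4586 ✓

0.46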